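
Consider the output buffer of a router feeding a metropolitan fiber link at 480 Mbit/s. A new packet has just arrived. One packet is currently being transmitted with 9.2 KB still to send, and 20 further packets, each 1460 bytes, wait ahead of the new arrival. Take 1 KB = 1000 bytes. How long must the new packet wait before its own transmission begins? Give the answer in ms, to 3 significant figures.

0.640 ms

Each queued packet: L/R = 11680/480000000 = 0.0243333 ms.
20 queued → 0.486667 ms.
Plus remaining 73600 bits of current packet: 0.153333 ms.
Queuing delay = 0.640 ms.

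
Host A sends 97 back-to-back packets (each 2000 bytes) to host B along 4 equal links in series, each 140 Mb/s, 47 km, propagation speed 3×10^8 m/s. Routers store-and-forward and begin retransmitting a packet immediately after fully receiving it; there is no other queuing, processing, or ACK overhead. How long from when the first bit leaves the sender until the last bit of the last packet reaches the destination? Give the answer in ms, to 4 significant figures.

12.06 ms

Per-hop transmission t_tx = L/R = 16000/140000000 = 0.114286 ms.
Per-hop propagation t_prop = 47000/300000000 = 0.156667 ms.
Pipeline fill: first packet needs 4·t_tx to clear all hops; remaining 96 packets each add one t_tx.
Total = (4+97-1)·t_tx + 4·t_prop = 100·0.114286 + 4·0.156667 = 12.06 ms.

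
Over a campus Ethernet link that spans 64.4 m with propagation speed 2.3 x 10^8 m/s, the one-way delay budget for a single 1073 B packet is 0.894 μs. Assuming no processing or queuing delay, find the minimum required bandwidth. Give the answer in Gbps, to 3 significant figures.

L = 8584 bits.
Propagation delay = 64.4 / 2.3e+08 = 0.28 μs.
Transmission budget = 0.894 − 0.28 = 0.614 μs.
R ≥ L / t_tx = 8584 bits / 6.14e-07 s = 14.0 Gbps.

14.0 Gbps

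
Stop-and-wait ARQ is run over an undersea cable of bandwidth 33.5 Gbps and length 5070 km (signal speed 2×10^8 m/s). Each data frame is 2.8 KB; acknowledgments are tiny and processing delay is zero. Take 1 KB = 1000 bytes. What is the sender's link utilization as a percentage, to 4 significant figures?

t_tx = L/R = 22400/33500000000 = 6.68657e-07 s.
t_prop = 5070000/200000000 = 0.02535 s; RTT = 0.0507 s.
Cycle = t_tx + RTT = 0.0507007 s.
Utilization = t_tx / cycle = 6.68657e-07/0.0507007 = 0.001319 %.

0.001319 %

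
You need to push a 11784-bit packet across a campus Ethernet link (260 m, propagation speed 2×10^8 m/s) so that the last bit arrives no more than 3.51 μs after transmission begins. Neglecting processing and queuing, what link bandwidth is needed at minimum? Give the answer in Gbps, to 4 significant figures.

5.332 Gbps

Propagation delay = 260 / 200000000 = 1.3 μs.
Transmission budget = 3.51 − 1.3 = 2.21 μs.
R ≥ L / t_tx = 11784 bits / 2.21e-06 s = 5.332 Gbps.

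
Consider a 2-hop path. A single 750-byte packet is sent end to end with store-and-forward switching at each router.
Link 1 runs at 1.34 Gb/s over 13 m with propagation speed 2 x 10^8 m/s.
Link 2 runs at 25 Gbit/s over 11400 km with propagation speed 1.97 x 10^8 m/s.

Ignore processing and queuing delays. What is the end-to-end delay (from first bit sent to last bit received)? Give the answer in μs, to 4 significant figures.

57870 μs

L = 750 × 8 = 6000 bits.
Transmission delays (L/R per hop): 4.47761, 0.24 μs; sum = 4.71761 μs.
Propagation delays (d/s per hop): 0.065, 57868 μs; sum = 57868.1 μs.
End-to-end = 57870 μs.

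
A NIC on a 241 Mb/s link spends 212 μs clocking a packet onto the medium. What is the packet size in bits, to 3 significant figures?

L = R × t_tx = 241000000 b/s × 0.000212 s = 51092 bits.

51100 bits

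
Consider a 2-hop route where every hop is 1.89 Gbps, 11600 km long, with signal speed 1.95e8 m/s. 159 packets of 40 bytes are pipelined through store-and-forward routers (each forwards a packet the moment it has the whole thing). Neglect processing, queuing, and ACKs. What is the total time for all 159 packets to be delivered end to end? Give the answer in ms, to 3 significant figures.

119 ms

Per-hop transmission t_tx = L/R = 320/1890000000 = 0.000169312 ms.
Per-hop propagation t_prop = 11600000/195000000 = 59.4872 ms.
Pipeline fill: first packet needs 2·t_tx to clear all hops; remaining 158 packets each add one t_tx.
Total = (2+159-1)·t_tx + 2·t_prop = 160·0.000169312 + 2·59.4872 = 119 ms.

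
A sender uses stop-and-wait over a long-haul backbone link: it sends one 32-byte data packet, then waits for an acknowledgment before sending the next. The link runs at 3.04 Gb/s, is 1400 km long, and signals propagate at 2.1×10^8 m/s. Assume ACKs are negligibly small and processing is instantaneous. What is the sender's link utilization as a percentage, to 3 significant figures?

t_tx = L/R = 256/3040000000 = 8.42105e-08 s.
t_prop = 1400000/210000000 = 0.00666667 s; RTT = 0.0133333 s.
Cycle = t_tx + RTT = 0.0133334 s.
Utilization = t_tx / cycle = 8.42105e-08/0.0133334 = 0.000632 %.

0.000632 %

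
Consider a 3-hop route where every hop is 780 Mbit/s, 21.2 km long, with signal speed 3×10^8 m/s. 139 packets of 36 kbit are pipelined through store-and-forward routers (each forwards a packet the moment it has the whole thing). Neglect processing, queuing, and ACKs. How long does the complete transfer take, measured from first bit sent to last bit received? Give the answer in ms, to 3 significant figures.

6.72 ms

Per-hop transmission t_tx = L/R = 36000/780000000 = 0.0461538 ms.
Per-hop propagation t_prop = 21200/300000000 = 0.0706667 ms.
Pipeline fill: first packet needs 3·t_tx to clear all hops; remaining 138 packets each add one t_tx.
Total = (3+139-1)·t_tx + 3·t_prop = 141·0.0461538 + 3·0.0706667 = 6.72 ms.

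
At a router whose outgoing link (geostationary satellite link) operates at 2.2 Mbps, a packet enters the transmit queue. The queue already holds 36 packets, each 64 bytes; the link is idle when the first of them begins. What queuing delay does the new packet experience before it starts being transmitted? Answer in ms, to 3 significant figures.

8.38 ms

Each queued packet: L/R = 512/2200000 = 0.232727 ms.
36 queued → 8.37818 ms.
Queuing delay = 8.38 ms.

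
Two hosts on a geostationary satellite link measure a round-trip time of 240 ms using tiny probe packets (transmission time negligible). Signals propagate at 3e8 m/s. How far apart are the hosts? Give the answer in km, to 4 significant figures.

36000 km

One-way propagation = RTT/2 = 120 ms.
d = s × t = 300000000 × 0.12 = 36000 km.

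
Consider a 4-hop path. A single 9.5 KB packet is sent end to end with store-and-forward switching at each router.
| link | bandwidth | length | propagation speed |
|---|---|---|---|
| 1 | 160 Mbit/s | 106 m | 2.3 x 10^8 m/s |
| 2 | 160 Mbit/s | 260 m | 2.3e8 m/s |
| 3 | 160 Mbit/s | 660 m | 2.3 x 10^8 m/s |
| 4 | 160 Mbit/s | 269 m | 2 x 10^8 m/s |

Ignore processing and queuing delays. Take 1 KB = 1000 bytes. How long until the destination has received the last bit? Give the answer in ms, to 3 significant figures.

L = 76000 bits.
Transmission delay per hop = L/R = 76000/160000000 = 0.475 ms; 4 hops → 1.9 ms.
Propagation delays (d/s per hop): 0.00046087, 0.00113043, 0.00286957, 0.001345 ms; sum = 0.00580587 ms.
End-to-end = 1.91 ms.

1.91 ms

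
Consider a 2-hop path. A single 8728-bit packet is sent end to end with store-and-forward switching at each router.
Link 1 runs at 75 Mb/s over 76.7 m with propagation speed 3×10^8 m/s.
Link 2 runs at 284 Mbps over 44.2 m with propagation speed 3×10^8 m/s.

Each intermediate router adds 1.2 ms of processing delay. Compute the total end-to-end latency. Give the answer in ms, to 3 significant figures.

Transmission delays (L/R per hop): 0.116373, 0.0307324 ms; sum = 0.147106 ms.
Propagation delays (d/s per hop): 0.000255667, 0.000147333 ms; sum = 0.000403 ms.
Processing at 1 router(s): 1 × 1.2 ms = 1.2 ms.
End-to-end = 1.35 ms.

1.35 ms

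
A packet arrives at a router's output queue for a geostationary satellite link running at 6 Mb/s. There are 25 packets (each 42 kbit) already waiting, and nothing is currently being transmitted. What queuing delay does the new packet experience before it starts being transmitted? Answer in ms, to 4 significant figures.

Each queued packet: L/R = 42000/6000000 = 7 ms.
25 queued → 175 ms.
Queuing delay = 175.0 ms.

175.0 ms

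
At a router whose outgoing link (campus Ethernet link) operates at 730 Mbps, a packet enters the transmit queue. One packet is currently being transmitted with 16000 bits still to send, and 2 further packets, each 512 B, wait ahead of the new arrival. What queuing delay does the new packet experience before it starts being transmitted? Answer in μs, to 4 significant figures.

Each queued packet: L/R = 4096/730000000 = 5.61096 μs.
2 queued → 11.2219 μs.
Plus remaining 16000 bits of current packet: 21.9178 μs.
Queuing delay = 33.14 μs.

33.14 μs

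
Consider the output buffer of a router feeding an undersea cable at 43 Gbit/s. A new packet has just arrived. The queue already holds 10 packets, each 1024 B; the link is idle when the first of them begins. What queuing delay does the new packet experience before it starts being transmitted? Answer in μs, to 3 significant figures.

1.91 μs

Each queued packet: L/R = 8192/43000000000 = 0.190512 μs.
10 queued → 1.90512 μs.
Queuing delay = 1.91 μs.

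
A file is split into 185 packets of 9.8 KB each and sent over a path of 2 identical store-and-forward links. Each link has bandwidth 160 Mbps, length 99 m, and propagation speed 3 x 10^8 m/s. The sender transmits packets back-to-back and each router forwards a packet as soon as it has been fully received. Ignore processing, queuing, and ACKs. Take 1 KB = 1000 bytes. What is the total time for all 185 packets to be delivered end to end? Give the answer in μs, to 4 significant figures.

91140 μs

Per-hop transmission t_tx = L/R = 78400/160000000 = 490 μs.
Per-hop propagation t_prop = 99/300000000 = 0.33 μs.
Pipeline fill: first packet needs 2·t_tx to clear all hops; remaining 184 packets each add one t_tx.
Total = (2+185-1)·t_tx + 2·t_prop = 186·490 + 2·0.33 = 91140 μs.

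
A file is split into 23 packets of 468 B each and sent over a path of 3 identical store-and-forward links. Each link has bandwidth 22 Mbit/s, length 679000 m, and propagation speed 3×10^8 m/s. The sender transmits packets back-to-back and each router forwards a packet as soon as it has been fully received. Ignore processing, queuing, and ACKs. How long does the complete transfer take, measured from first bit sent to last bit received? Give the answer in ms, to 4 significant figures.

11.04 ms

Per-hop transmission t_tx = L/R = 3744/22000000 = 0.170182 ms.
Per-hop propagation t_prop = 679000/300000000 = 2.26333 ms.
Pipeline fill: first packet needs 3·t_tx to clear all hops; remaining 22 packets each add one t_tx.
Total = (3+23-1)·t_tx + 3·t_prop = 25·0.170182 + 3·2.26333 = 11.04 ms.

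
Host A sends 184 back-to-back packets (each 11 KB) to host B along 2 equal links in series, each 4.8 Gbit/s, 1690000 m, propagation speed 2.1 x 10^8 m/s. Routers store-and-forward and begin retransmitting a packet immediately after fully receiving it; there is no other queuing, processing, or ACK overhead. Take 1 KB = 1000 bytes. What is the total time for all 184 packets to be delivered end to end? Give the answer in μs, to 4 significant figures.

Per-hop transmission t_tx = L/R = 88000/4800000000 = 18.3333 μs.
Per-hop propagation t_prop = 1690000/210000000 = 8047.62 μs.
Pipeline fill: first packet needs 2·t_tx to clear all hops; remaining 183 packets each add one t_tx.
Total = (2+184-1)·t_tx + 2·t_prop = 185·18.3333 + 2·8047.62 = 19490 μs.

19490 μs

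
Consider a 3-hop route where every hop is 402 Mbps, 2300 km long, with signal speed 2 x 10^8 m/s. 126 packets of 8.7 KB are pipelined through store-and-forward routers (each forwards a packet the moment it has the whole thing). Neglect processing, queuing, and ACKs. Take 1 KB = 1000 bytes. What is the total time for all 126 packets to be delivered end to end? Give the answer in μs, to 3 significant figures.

Per-hop transmission t_tx = L/R = 69600/402000000 = 173.134 μs.
Per-hop propagation t_prop = 2300000/200000000 = 11500 μs.
Pipeline fill: first packet needs 3·t_tx to clear all hops; remaining 125 packets each add one t_tx.
Total = (3+126-1)·t_tx + 3·t_prop = 128·173.134 + 3·11500 = 56700 μs.

56700 μs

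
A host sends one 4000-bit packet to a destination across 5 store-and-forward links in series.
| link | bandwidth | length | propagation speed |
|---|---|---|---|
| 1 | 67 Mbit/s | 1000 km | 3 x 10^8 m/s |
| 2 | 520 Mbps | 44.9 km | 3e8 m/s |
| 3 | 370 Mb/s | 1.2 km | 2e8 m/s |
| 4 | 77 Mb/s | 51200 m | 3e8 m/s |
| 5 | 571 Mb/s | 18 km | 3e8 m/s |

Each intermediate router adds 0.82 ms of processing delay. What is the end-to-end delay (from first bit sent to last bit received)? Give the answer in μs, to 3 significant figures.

Transmission delays (L/R per hop): 59.7015, 7.69231, 10.8108, 51.9481, 7.00525 μs; sum = 137.158 μs.
Propagation delays (d/s per hop): 3333.33, 149.667, 6, 170.667, 60 μs; sum = 3719.67 μs.
Processing at 4 router(s): 4 × 0.82 ms = 3280 μs.
End-to-end = 7140 μs.

7140 μs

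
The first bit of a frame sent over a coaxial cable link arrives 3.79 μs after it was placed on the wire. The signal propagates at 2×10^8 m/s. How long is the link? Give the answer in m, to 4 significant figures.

758.0 m

d = s × t_prop = 200000000 × 3.79e-06 = 758.0 m.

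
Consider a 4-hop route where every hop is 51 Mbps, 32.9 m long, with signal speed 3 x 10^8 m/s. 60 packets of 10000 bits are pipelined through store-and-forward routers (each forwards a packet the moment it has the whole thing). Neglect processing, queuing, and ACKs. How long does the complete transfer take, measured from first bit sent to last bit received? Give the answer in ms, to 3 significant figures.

12.4 ms

Per-hop transmission t_tx = L/R = 10000/51000000 = 0.196078 ms.
Per-hop propagation t_prop = 32.9/300000000 = 0.000109667 ms.
Pipeline fill: first packet needs 4·t_tx to clear all hops; remaining 59 packets each add one t_tx.
Total = (4+60-1)·t_tx + 4·t_prop = 63·0.196078 + 4·0.000109667 = 12.4 ms.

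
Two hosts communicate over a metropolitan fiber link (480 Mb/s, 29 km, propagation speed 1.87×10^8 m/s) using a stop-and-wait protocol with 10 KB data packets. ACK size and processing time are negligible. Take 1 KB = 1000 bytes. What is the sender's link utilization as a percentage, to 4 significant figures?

t_tx = L/R = 80000/480000000 = 0.000166667 s.
t_prop = 29000/187000000 = 0.00015508 s; RTT = 0.00031016 s.
Cycle = t_tx + RTT = 0.000476827 s.
Utilization = t_tx / cycle = 0.000166667/0.000476827 = 34.95 %.

34.95 %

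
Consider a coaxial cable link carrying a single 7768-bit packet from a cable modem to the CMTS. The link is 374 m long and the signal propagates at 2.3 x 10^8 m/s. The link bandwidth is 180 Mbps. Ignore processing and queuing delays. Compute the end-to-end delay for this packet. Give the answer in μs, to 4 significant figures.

44.78 μs

Transmission delay = L/R = 7768 / 180000000 = 43.1556 μs.
Propagation delay = d/s = 374 m / 2.3e+08 m/s = 1.62609 μs.
Total = 44.78 μs.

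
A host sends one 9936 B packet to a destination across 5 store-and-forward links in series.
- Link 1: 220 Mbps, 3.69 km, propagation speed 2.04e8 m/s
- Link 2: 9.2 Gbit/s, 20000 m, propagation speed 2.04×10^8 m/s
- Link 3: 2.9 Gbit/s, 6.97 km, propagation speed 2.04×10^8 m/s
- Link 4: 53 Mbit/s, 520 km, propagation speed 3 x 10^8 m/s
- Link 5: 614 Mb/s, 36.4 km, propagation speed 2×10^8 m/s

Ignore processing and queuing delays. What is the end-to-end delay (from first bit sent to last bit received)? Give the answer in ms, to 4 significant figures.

4.092 ms

L = 9936 × 8 = 79488 bits.
Transmission delays (L/R per hop): 0.361309, 0.00864, 0.0274097, 1.49977, 0.129459 ms; sum = 2.02659 ms.
Propagation delays (d/s per hop): 0.0180882, 0.0980392, 0.0341667, 1.73333, 0.182 ms; sum = 2.06563 ms.
End-to-end = 4.092 ms.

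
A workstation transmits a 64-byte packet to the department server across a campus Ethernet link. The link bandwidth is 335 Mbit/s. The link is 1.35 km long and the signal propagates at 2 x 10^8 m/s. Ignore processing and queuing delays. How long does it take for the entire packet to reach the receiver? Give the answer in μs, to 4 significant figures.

L = 64 × 8 = 512 bits.
Transmission delay = L/R = 512 / 335000000 = 1.52836 μs.
Propagation delay = d/s = 1350 m / 200000000 m/s = 6.75 μs.
Total = 8.278 μs.

8.278 μs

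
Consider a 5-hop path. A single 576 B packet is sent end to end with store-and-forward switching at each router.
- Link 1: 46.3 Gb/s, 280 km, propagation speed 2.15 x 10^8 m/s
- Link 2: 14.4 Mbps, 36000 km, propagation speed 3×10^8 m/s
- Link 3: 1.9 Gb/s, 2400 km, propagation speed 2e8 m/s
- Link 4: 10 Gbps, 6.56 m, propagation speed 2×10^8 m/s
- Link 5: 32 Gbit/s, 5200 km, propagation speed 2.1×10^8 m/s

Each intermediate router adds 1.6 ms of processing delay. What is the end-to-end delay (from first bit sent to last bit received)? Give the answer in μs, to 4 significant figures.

L = 576 × 8 = 4608 bits.
Transmission delays (L/R per hop): 0.0995248, 320, 2.42526, 0.4608, 0.144 μs; sum = 323.13 μs.
Propagation delays (d/s per hop): 1302.33, 120000, 12000, 0.0328, 24761.9 μs; sum = 158064 μs.
Processing at 4 router(s): 4 × 1.6 ms = 6400 μs.
End-to-end = 164800 μs.

164800 μs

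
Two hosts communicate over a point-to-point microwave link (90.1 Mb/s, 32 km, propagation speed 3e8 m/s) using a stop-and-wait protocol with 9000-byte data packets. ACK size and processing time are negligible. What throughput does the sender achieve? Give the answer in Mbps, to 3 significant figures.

t_tx = L/R = 72000/90100000 = 0.000799112 s.
t_prop = 32000/300000000 = 0.000106667 s; RTT = 0.000213333 s.
Cycle = t_tx + RTT = 0.00101245 s.
Throughput = L / cycle = 72000 / 0.00101245 = 71.1 Mbps.

71.1 Mbps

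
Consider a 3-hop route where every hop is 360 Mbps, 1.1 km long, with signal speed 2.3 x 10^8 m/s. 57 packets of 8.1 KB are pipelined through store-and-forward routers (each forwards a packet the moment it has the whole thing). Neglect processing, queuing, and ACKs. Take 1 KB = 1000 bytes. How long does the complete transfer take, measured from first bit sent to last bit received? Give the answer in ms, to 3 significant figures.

Per-hop transmission t_tx = L/R = 64800/360000000 = 0.18 ms.
Per-hop propagation t_prop = 1100/2.3e+08 = 0.00478261 ms.
Pipeline fill: first packet needs 3·t_tx to clear all hops; remaining 56 packets each add one t_tx.
Total = (3+57-1)·t_tx + 3·t_prop = 59·0.18 + 3·0.00478261 = 10.6 ms.

10.6 ms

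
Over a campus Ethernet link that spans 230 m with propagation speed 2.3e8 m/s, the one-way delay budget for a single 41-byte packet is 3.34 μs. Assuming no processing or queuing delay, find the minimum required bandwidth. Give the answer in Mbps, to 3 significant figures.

L = 328 bits.
Propagation delay = 230 / 2.3e+08 = 1 μs.
Transmission budget = 3.34 − 1 = 2.34 μs.
R ≥ L / t_tx = 328 bits / 2.34e-06 s = 140 Mbps.

140 Mbps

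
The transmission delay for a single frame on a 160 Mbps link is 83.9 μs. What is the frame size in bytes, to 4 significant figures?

1678 bytes

L = R × t_tx = 160000000 b/s × 8.39e-05 s = 13424 bits.
In bytes: 13424 / 8 = 1678 bytes.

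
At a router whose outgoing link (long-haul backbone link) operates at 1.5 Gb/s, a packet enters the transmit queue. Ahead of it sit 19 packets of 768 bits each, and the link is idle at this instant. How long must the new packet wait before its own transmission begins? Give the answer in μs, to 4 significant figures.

Each queued packet: L/R = 768/1500000000 = 0.512 μs.
19 queued → 9.728 μs.
Queuing delay = 9.728 μs.

9.728 μs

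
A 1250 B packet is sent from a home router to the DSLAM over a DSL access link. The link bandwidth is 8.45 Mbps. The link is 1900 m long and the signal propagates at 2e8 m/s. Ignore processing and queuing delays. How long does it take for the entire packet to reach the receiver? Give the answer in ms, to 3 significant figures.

L = 1250 × 8 = 10000 bits.
Transmission delay = L/R = 10000 / 8450000 = 1.18343 ms.
Propagation delay = d/s = 1900 m / 200000000 m/s = 0.0095 ms.
Total = 1.19 ms.

1.19 ms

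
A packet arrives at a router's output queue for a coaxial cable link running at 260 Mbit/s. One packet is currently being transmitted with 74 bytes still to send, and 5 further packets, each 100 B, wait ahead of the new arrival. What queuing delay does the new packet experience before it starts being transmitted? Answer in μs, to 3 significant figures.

Each queued packet: L/R = 800/260000000 = 3.07692 μs.
5 queued → 15.3846 μs.
Plus remaining 592 bits of current packet: 2.27692 μs.
Queuing delay = 17.7 μs.

17.7 μs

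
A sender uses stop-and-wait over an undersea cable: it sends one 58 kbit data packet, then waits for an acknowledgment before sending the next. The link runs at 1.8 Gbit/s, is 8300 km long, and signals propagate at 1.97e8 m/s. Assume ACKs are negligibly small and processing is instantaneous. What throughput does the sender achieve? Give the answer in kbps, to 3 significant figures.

688 kbps

t_tx = L/R = 58000/1800000000 = 3.22222e-05 s.
t_prop = 8300000/197000000 = 0.042132 s; RTT = 0.084264 s.
Cycle = t_tx + RTT = 0.0842962 s.
Throughput = L / cycle = 58000 / 0.0842962 = 688 kbps.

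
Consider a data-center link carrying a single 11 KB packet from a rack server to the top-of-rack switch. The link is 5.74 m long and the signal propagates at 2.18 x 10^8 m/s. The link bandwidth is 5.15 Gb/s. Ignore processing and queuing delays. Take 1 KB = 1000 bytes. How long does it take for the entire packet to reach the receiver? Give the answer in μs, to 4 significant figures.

L = 88000 bits.
Transmission delay = L/R = 88000 / 5150000000 = 17.0874 μs.
Propagation delay = d/s = 5.74 m / 2.18e+08 m/s = 0.0263303 μs.
Total = 17.11 μs.

17.11 μs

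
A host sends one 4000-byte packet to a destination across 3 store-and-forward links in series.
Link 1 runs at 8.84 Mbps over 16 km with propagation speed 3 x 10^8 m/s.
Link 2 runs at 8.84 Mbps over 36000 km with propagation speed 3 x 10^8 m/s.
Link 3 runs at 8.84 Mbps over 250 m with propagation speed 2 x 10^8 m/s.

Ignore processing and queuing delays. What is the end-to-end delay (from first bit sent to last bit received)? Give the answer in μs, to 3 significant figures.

131000 μs

L = 4000 × 8 = 32000 bits.
Transmission delay per hop = L/R = 32000/8840000 = 3619.91 μs; 3 hops → 10859.7 μs.
Propagation delays (d/s per hop): 53.3333, 120000, 1.25 μs; sum = 120055 μs.
End-to-end = 131000 μs.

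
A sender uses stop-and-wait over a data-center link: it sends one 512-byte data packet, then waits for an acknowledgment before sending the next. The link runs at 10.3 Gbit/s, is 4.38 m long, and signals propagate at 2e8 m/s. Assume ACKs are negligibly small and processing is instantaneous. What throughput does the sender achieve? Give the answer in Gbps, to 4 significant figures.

t_tx = L/R = 4096/10300000000 = 3.9767e-07 s.
t_prop = 4.38/200000000 = 2.19e-08 s; RTT = 4.38e-08 s.
Cycle = t_tx + RTT = 4.4147e-07 s.
Throughput = L / cycle = 4096 / 4.4147e-07 = 9.278 Gbps.

9.278 Gbps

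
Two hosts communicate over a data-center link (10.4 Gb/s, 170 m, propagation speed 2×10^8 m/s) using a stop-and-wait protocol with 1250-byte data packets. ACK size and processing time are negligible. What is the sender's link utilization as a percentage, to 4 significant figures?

t_tx = L/R = 10000/10400000000 = 9.61538e-07 s.
t_prop = 170/200000000 = 8.5e-07 s; RTT = 1.7e-06 s.
Cycle = t_tx + RTT = 2.66154e-06 s.
Utilization = t_tx / cycle = 9.61538e-07/2.66154e-06 = 36.13 %.

36.13 %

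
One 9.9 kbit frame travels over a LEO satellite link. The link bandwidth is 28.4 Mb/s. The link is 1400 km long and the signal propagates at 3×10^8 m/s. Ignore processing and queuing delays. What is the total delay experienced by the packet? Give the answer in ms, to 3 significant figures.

L = 9900 bits.
Transmission delay = L/R = 9900 / 28400000 = 0.348592 ms.
Propagation delay = d/s = 1400000 m / 300000000 m/s = 4.66667 ms.
Total = 5.02 ms.

5.02 ms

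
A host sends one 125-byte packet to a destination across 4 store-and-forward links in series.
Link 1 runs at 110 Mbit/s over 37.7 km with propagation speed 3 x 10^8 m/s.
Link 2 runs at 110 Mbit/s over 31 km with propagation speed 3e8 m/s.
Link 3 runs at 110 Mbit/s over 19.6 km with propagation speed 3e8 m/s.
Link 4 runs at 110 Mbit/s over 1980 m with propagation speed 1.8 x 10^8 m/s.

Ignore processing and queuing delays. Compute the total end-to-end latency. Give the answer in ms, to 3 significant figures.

0.342 ms

L = 125 × 8 = 1000 bits.
Transmission delay per hop = L/R = 1000/110000000 = 0.00909091 ms; 4 hops → 0.0363636 ms.
Propagation delays (d/s per hop): 0.125667, 0.103333, 0.0653333, 0.011 ms; sum = 0.305333 ms.
End-to-end = 0.342 ms.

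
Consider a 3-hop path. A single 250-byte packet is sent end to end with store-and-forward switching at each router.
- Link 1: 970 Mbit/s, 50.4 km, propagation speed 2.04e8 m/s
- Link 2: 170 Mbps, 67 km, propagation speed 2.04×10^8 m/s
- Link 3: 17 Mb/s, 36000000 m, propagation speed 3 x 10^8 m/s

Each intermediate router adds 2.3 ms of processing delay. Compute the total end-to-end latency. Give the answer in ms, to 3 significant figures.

L = 250 × 8 = 2000 bits.
Transmission delays (L/R per hop): 0.00206186, 0.0117647, 0.117647 ms; sum = 0.131474 ms.
Propagation delays (d/s per hop): 0.247059, 0.328431, 120 ms; sum = 120.575 ms.
Processing at 2 router(s): 2 × 2.3 ms = 4.6 ms.
End-to-end = 125 ms.

125 ms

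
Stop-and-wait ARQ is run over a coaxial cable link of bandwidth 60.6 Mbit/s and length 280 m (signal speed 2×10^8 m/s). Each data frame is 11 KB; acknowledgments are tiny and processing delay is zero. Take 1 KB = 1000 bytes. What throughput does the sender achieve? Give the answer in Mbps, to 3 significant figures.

t_tx = L/R = 88000/60600000 = 0.00145215 s.
t_prop = 280/200000000 = 1.4e-06 s; RTT = 2.8e-06 s.
Cycle = t_tx + RTT = 0.00145495 s.
Throughput = L / cycle = 88000 / 0.00145495 = 60.5 Mbps.

60.5 Mbps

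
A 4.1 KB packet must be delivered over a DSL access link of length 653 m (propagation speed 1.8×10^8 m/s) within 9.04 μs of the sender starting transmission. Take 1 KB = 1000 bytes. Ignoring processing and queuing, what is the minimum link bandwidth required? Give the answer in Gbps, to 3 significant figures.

6.06 Gbps

L = 32800 bits.
Propagation delay = 653 / 180000000 = 3.62778 μs.
Transmission budget = 9.04 − 3.62778 = 5.41222 μs.
R ≥ L / t_tx = 32800 bits / 5.41222e-06 s = 6.06 Gbps.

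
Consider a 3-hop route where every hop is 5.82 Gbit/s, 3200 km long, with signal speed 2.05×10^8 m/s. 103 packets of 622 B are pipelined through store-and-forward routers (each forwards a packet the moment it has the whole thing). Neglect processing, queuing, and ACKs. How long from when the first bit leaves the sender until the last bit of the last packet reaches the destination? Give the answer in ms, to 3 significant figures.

46.9 ms

Per-hop transmission t_tx = L/R = 4976/5820000000 = 0.000854983 ms.
Per-hop propagation t_prop = 3200000/2.05e+08 = 15.6098 ms.
Pipeline fill: first packet needs 3·t_tx to clear all hops; remaining 102 packets each add one t_tx.
Total = (3+103-1)·t_tx + 3·t_prop = 105·0.000854983 + 3·15.6098 = 46.9 ms.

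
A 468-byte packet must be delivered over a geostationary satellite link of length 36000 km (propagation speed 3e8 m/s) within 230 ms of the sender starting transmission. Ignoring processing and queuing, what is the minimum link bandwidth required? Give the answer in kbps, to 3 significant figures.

L = 3744 bits.
Propagation delay = 36000000 / 300000000 = 120 ms.
Transmission budget = 230 − 120 = 110 ms.
R ≥ L / t_tx = 3744 bits / 0.11 s = 34.0 kbps.

34.0 kbps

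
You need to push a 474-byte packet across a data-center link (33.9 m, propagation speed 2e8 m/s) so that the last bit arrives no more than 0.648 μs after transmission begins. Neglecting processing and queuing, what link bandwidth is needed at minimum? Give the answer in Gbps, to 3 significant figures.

L = 3792 bits.
Propagation delay = 33.9 / 200000000 = 0.1695 μs.
Transmission budget = 0.648 − 0.1695 = 0.4785 μs.
R ≥ L / t_tx = 3792 bits / 4.785e-07 s = 7.92 Gbps.

7.92 Gbps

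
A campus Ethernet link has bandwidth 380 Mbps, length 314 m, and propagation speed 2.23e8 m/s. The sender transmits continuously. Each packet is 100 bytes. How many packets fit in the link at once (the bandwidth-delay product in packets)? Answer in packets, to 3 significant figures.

Propagation delay = 314 / 223000000 = 1.40807e-06 s.
BDP = R × t_prop = 380000000 × 1.40807e-06 = 535.067 bits.
In packets of 800 bits: 0.669 packets.

0.669 packets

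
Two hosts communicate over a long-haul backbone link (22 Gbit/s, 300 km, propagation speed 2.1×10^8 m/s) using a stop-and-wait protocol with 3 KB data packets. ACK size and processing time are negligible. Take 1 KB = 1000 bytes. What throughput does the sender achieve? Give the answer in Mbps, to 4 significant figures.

8.397 Mbps

t_tx = L/R = 24000/22000000000 = 1.09091e-06 s.
t_prop = 300000/210000000 = 0.00142857 s; RTT = 0.00285714 s.
Cycle = t_tx + RTT = 0.00285823 s.
Throughput = L / cycle = 24000 / 0.00285823 = 8.397 Mbps.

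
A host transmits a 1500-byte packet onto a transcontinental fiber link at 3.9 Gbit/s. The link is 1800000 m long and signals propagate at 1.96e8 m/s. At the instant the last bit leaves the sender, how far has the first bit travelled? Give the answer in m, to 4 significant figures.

603.1 m

t_tx = L/R = 12000/3900000000 = 3.07692e-06 s.
Distance = s × t_tx = 196000000 × 3.07692e-06 = 603.1 m.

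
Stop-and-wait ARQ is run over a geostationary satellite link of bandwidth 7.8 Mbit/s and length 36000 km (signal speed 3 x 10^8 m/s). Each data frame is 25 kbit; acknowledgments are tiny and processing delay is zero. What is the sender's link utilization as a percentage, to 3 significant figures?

t_tx = L/R = 25000/7800000 = 0.00320513 s.
t_prop = 36000000/300000000 = 0.12 s; RTT = 0.24 s.
Cycle = t_tx + RTT = 0.243205 s.
Utilization = t_tx / cycle = 0.00320513/0.243205 = 1.32 %.

1.32 %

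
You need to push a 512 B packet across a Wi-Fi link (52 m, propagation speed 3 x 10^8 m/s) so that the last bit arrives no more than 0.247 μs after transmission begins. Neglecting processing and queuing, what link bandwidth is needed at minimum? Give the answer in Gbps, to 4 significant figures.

55.60 Gbps

L = 4096 bits.
Propagation delay = 52 / 300000000 = 0.173333 μs.
Transmission budget = 0.247 − 0.173333 = 0.0736667 μs.
R ≥ L / t_tx = 4096 bits / 7.36667e-08 s = 55.60 Gbps.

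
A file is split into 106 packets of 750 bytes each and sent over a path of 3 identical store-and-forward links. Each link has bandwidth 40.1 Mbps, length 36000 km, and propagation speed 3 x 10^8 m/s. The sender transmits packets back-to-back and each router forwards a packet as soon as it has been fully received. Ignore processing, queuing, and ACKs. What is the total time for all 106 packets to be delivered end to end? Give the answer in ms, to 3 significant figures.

376 ms

Per-hop transmission t_tx = L/R = 6000/40100000 = 0.149626 ms.
Per-hop propagation t_prop = 36000000/300000000 = 120 ms.
Pipeline fill: first packet needs 3·t_tx to clear all hops; remaining 105 packets each add one t_tx.
Total = (3+106-1)·t_tx + 3·t_prop = 108·0.149626 + 3·120 = 376 ms.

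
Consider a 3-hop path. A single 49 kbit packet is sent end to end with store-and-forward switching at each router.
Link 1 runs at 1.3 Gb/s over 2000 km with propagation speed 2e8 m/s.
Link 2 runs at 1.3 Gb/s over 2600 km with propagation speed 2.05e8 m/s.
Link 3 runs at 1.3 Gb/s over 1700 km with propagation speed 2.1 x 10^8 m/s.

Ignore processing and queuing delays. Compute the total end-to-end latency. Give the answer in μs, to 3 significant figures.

L = 49000 bits.
Transmission delay per hop = L/R = 49000/1300000000 = 37.6923 μs; 3 hops → 113.077 μs.
Propagation delays (d/s per hop): 10000, 12682.9, 8095.24 μs; sum = 30778.2 μs.
End-to-end = 30900 μs.

30900 μs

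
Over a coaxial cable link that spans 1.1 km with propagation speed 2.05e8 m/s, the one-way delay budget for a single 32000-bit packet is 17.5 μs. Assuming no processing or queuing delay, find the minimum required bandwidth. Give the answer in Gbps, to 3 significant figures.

2.64 Gbps

Propagation delay = 1100 / 2.05e+08 = 5.36585 μs.
Transmission budget = 17.5 − 5.36585 = 12.1341 μs.
R ≥ L / t_tx = 32000 bits / 1.21341e-05 s = 2.64 Gbps.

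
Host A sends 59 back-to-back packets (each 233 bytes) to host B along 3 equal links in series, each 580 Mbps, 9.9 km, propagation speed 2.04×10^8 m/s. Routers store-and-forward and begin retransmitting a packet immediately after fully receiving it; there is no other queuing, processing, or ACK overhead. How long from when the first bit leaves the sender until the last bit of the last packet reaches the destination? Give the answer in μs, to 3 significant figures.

Per-hop transmission t_tx = L/R = 1864/580000000 = 3.21379 μs.
Per-hop propagation t_prop = 9900/204000000 = 48.5294 μs.
Pipeline fill: first packet needs 3·t_tx to clear all hops; remaining 58 packets each add one t_tx.
Total = (3+59-1)·t_tx + 3·t_prop = 61·3.21379 + 3·48.5294 = 342 μs.

342 μs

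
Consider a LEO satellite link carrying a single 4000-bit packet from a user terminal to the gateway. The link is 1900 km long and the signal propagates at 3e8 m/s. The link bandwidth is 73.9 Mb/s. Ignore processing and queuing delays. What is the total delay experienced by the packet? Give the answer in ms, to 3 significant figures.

6.39 ms

Transmission delay = L/R = 4000 / 73900000 = 0.0541272 ms.
Propagation delay = d/s = 1900000 m / 300000000 m/s = 6.33333 ms.
Total = 6.39 ms.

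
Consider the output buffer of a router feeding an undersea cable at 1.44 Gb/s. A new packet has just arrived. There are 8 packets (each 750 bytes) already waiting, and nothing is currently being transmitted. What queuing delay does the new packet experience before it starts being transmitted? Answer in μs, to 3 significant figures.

33.3 μs

Each queued packet: L/R = 6000/1440000000 = 4.16667 μs.
8 queued → 33.3333 μs.
Queuing delay = 33.3 μs.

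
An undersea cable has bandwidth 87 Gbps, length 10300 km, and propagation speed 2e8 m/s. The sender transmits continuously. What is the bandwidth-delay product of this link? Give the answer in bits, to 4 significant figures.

Propagation delay = 10300000 / 200000000 = 0.0515 s.
BDP = R × t_prop = 87000000000 × 0.0515 = 4480500000 bits.

4481000000 bits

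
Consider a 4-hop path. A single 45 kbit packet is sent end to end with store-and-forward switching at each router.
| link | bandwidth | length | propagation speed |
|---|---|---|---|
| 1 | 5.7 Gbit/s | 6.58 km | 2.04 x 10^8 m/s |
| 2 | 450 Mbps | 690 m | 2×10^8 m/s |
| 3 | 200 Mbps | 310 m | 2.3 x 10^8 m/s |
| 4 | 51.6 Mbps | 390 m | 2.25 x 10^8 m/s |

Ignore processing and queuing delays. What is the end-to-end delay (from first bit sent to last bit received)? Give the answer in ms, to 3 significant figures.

1.24 ms

L = 45000 bits.
Transmission delays (L/R per hop): 0.00789474, 0.1, 0.225, 0.872093 ms; sum = 1.20499 ms.
Propagation delays (d/s per hop): 0.0322549, 0.00345, 0.00134783, 0.00173333 ms; sum = 0.0387861 ms.
End-to-end = 1.24 ms.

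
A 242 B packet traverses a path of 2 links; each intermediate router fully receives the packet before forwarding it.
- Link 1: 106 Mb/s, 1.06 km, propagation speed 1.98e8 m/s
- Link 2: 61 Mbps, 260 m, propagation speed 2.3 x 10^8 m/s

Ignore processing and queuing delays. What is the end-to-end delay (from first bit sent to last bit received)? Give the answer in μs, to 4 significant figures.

L = 242 × 8 = 1936 bits.
Transmission delays (L/R per hop): 18.2642, 31.7377 μs; sum = 50.0019 μs.
Propagation delays (d/s per hop): 5.35354, 1.13043 μs; sum = 6.48397 μs.
End-to-end = 56.49 μs.

56.49 μs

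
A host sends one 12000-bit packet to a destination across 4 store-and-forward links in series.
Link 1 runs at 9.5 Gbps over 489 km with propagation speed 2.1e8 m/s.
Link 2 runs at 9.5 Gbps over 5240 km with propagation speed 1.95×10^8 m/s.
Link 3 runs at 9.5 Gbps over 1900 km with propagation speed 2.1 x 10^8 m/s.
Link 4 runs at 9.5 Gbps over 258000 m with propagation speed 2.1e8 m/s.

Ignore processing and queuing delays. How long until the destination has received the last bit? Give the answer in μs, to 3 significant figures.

39500 μs

Transmission delay per hop = L/R = 12000/9500000000 = 1.26316 μs; 4 hops → 5.05263 μs.
Propagation delays (d/s per hop): 2328.57, 26871.8, 9047.62, 1228.57 μs; sum = 39476.6 μs.
End-to-end = 39500 μs.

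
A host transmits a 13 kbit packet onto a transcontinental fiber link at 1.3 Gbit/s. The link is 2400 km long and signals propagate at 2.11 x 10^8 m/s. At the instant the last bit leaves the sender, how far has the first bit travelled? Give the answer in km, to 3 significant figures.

2.11 km

t_tx = L/R = 13000/1300000000 = 1e-05 s.
Distance = s × t_tx = 211000000 × 1e-05 = 2.11 km.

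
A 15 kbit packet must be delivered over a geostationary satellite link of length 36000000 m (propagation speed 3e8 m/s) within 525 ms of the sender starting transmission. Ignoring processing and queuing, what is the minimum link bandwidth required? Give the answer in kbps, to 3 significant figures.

37.0 kbps

Propagation delay = 36000000 / 300000000 = 120 ms.
Transmission budget = 525 − 120 = 405 ms.
R ≥ L / t_tx = 15000 bits / 0.405 s = 37.0 kbps.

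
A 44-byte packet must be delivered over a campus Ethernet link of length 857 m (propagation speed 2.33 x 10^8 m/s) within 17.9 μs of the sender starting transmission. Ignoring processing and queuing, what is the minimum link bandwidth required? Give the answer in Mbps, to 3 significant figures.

24.8 Mbps

L = 352 bits.
Propagation delay = 857 / 233000000 = 3.67811 μs.
Transmission budget = 17.9 − 3.67811 = 14.2219 μs.
R ≥ L / t_tx = 352 bits / 1.42219e-05 s = 24.8 Mbps.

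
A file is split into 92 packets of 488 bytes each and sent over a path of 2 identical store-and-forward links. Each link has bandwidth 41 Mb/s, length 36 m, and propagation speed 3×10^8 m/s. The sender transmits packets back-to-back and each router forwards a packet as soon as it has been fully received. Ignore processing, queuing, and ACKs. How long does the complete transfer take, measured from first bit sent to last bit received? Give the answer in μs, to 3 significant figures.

Per-hop transmission t_tx = L/R = 3904/41000000 = 95.2195 μs.
Per-hop propagation t_prop = 36/300000000 = 0.12 μs.
Pipeline fill: first packet needs 2·t_tx to clear all hops; remaining 91 packets each add one t_tx.
Total = (2+92-1)·t_tx + 2·t_prop = 93·95.2195 + 2·0.12 = 8860 μs.

8860 μs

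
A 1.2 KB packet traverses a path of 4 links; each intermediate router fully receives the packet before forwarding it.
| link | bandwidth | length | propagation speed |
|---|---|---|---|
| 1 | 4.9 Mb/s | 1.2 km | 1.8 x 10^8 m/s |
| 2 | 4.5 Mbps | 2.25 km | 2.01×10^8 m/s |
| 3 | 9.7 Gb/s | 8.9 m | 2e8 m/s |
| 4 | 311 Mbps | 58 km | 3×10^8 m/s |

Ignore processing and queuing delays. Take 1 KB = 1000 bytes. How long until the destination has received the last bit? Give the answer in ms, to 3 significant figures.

4.34 ms

L = 9600 bits.
Transmission delays (L/R per hop): 1.95918, 2.13333, 0.000989691, 0.0308682 ms; sum = 4.12437 ms.
Propagation delays (d/s per hop): 0.00666667, 0.011194, 4.45e-05, 0.193333 ms; sum = 0.211239 ms.
End-to-end = 4.34 ms.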